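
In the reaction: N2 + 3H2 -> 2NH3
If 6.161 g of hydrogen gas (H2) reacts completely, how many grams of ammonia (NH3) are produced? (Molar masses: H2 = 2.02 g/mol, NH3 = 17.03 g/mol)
Moles of H2 = 6.161 g ÷ 2.02 g/mol = 3.05 mol
Mole ratio: 2 mol NH3 / 3 mol H2
Moles of NH3 = 3.05 × (2/3) = 2.03333 mol
Mass of NH3 = 2.03333 mol × 17.03 g/mol = 34.63 g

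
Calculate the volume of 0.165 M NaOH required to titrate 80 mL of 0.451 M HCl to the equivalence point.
V_{base} = 218.7 mL

At equivalence: moles acid = moles base.
moles HCl = 0.451 M × 0.08 L = 0.03608 mol
V_NaOH = 0.03608 mol ÷ 0.165 M = 0.2187 L = 218.7 mL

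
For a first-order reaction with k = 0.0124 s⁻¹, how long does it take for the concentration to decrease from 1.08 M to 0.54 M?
55.90 s

From ln[A] = ln[A]₀ - k·t: t = ln([A]₀/[A])/k = ln(1.08/0.54)/0.0124 = ln(2.0000)/0.0124 = 0.6931/0.0124 = 55.90 s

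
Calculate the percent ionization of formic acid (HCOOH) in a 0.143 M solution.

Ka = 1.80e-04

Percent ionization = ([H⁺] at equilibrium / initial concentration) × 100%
Percent ionization = 3.49%

Let x = [H⁺]. Ka = x²/(C - x) ⇒ x² + (1.80e-04)x - (1.80e-04)(0.143) = 0. x = 4.9843e-03. Percent = (4.9843e-03/0.143) × 100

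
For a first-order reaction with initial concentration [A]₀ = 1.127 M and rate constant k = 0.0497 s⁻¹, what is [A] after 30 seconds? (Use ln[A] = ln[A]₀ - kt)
0.2537 M

ln[A] = ln[A]₀ - k·t = ln(1.127) - (0.0497)·(30) = 0.1196 - 1.4910 = -1.3714
[A] = e^(-1.3714) = 0.2537 M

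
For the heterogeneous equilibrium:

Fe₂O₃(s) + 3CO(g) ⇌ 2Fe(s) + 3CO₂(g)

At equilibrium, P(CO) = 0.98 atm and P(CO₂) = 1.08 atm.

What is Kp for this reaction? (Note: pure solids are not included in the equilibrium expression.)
K_p = 1.338

Solids (Fe₂O₃, Fe) are excluded.
Kp = P(CO₂)³/P(CO)³ = (1.08)³/(0.98)³ = 1.26/0.9412 = 1.338.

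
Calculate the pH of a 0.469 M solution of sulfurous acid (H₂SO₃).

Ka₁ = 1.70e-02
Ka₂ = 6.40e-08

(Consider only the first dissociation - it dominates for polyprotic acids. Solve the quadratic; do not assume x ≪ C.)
pH = 1.09

x² + Ka₁·x − Ka₁·C = 0 with Ka₁ = 1.70e-02, C = 0.469.
x = (−Ka₁ + √(Ka₁² + 4·Ka₁·C))/2 = 8.1195e-02 M, so pH = 1.09.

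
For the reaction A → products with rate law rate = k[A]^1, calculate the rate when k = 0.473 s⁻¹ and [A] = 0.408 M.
0.193 M/s

rate = k·[A]^1 = 0.473·(0.408)^1 = 0.473·0.408 = 0.193 M/s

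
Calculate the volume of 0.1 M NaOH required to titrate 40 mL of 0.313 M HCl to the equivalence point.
V_{base} = 125.2 mL

At equivalence: moles acid = moles base.
moles HCl = 0.313 M × 0.04 L = 0.01252 mol
V_NaOH = 0.01252 mol ÷ 0.1 M = 0.1252 L = 125.2 mL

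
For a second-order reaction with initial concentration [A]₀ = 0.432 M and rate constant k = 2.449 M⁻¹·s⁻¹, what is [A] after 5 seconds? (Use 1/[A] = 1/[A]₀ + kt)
0.0687 M

1/[A] = 1/[A]₀ + k·t = 1/0.432 + (2.449)·(5) = 2.3148 + 12.2450 = 14.5598
[A] = 1/14.5598 = 0.0687 M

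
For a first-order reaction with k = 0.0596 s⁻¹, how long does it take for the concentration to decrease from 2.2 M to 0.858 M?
15.80 s

From ln[A] = ln[A]₀ - k·t: t = ln([A]₀/[A])/k = ln(2.2/0.858)/0.0596 = ln(2.5641)/0.0596 = 0.9416/0.0596 = 15.80 s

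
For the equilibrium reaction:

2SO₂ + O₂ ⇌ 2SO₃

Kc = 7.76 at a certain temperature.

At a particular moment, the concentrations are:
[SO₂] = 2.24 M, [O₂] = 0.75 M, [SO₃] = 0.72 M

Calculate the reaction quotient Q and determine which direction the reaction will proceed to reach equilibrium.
Q = 0.138, Q < K, reaction proceeds forward (toward products)

Q = ([SO₃]^2) / ([SO₂]^2 × [O₂])
  = ((0.72)^2) / ((2.24)^2·(0.75)) = 0.5184/3.7632 = 0.1378
Since Q = 0.1378 < Kc = 7.76, the reaction proceeds forward (toward products) to reach equilibrium.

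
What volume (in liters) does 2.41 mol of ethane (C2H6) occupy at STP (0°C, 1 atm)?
At STP, 1 mol of gas occupies 22.4 L
Volume = 2.41 mol × 22.4 L/mol = 53.98 L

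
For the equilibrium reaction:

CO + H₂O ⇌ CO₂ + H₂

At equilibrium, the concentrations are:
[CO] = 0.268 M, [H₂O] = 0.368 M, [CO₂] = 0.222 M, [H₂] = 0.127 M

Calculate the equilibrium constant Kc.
K_c = 0.2859

Kc = ([CO₂] × [H₂]) / ([CO] × [H₂O])
   = ((0.222)·(0.127)) / ((0.268)·(0.368))
   = 0.028194 / 0.098624 = 0.2859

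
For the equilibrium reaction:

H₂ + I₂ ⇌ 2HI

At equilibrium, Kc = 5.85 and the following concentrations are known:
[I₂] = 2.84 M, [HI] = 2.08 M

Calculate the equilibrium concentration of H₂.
[H₂] = 0.2604 M

Kc = ([HI]^2) / ([H₂] × [I₂]) = 5.85
[H₂]^1 = (product terms)/(Kc · other reactant terms) = 4.3264 / (5.85 · 2.84) = 0.26041
[H₂] = 0.2604 M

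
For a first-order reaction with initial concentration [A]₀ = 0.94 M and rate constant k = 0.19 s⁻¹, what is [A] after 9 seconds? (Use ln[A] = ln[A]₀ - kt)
0.1700 M

ln[A] = ln[A]₀ - k·t = ln(0.94) - (0.19)·(9) = -0.0619 - 1.7100 = -1.7719
[A] = e^(-1.7719) = 0.1700 M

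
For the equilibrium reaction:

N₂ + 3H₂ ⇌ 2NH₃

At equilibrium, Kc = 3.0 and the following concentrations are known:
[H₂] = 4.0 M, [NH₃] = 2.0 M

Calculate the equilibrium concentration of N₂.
[N₂] = 0.0208 M

Kc = ([NH₃]^2) / ([N₂] × [H₂]^3) = 3.0
[N₂]^1 = (product terms)/(Kc · other reactant terms) = 4 / (3.0 · 64) = 0.020833
[N₂] = 0.0208 M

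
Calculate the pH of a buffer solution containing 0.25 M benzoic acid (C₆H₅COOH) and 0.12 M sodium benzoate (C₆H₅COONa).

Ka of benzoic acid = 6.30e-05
pH = 3.88

pKa = -log(6.30e-05) = 4.20. pH = pKa + log([A⁻]/[HA]) = 4.20 + log(0.12/0.25)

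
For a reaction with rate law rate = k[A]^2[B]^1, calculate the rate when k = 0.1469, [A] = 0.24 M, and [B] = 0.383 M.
0.003241 M/s

rate = k·[A]^2·[B]^1 = 0.1469·(0.24)^2·(0.383)^1 = 0.1469·0.0576·0.383 = 0.003241 M/s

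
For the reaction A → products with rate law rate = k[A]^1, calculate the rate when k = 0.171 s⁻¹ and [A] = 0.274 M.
0.04685 M/s

rate = k·[A]^1 = 0.171·(0.274)^1 = 0.171·0.274 = 0.04685 M/s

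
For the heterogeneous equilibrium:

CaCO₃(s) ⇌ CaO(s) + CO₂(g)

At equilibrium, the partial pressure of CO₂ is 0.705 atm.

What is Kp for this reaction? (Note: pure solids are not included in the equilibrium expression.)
K_p = 0.705

Solids (CaCO₃, CaO) have activity 1 and are excluded.
Kp = P(CO₂) = 0.705.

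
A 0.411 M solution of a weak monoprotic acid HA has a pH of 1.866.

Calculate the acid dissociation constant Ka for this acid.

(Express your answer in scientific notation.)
K_a = 4.66e-04

[H⁺] = 10^(−pH) = 10^(−1.866) = 1.361e-02 M. For HA ⇌ H⁺ + A⁻, Ka = x²/(C − x) = (1.361e-02)²/(0.411 − 1.361e-02) = 4.66e-04.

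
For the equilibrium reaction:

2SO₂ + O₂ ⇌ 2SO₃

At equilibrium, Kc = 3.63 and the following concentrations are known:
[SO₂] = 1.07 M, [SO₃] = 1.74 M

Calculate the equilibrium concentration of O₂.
[O₂] = 0.7285 M

Kc = ([SO₃]^2) / ([SO₂]^2 × [O₂]) = 3.63
[O₂]^1 = (product terms)/(Kc · other reactant terms) = 3.0276 / (3.63 · 1.1449) = 0.72849
[O₂] = 0.7285 M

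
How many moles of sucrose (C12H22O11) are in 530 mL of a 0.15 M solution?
Moles = Molarity × Volume (L)
Moles = 0.15 M × 0.53 L = 0.0795 mol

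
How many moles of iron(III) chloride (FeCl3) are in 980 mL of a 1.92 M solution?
Moles = Molarity × Volume (L)
Moles = 1.92 M × 0.98 L = 1.882 mol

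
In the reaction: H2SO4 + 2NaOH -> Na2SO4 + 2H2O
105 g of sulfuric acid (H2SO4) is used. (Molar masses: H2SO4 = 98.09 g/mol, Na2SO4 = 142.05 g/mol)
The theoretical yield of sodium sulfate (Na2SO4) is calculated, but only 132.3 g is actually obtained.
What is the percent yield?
Moles of H2SO4 = 105 g ÷ 98.09 g/mol = 1.07045 mol
Mole ratio: 1 mol Na2SO4 / 1 mol H2SO4
Moles of Na2SO4 = 1.07045 × (1/1) = 1.07045 mol
Theoretical yield = 1.07045 mol × 142.05 g/mol = 152.06 g
Actual yield = 132.3 g
Percent yield = (132.3 / 152.06) × 100% = 87.0%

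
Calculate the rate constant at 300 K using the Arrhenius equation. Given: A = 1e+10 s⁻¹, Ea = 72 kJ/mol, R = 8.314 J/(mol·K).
2.91e-03 s⁻¹

k = A·exp(-Ea/(R·T)) = 1e+10·exp(-72000/(8.314·300)) = 1e+10·exp(-28.8670) = 1e+10·2.9056e-13 = 2.91e-03 s⁻¹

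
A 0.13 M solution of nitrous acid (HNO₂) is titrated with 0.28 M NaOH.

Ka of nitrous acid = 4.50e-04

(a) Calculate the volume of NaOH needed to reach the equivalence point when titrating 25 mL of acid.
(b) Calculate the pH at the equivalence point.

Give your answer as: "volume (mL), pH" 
V = 11.6 mL, pH = 8.15

(a) At equivalence: moles acid = moles base.
moles acid = 0.13 × 0.025 = 0.00325 mol; V_NaOH = 0.00325/0.28 = 0.01161 L = 11.6 mL.
(b) At equivalence, all acid → conjugate base A⁻ at [A⁻] = 0.00325/0.03661 = 0.08878 M.
Kb = Kw/Ka = 1.0e-14/4.50e-04 = 2.222e-11; [OH⁻] = √(Kb·[A⁻]) = 1.405e-06; pOH = 5.85; pH = 14 − pOH = 8.15.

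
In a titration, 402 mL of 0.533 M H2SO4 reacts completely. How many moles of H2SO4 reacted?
Moles = Molarity × Volume (L)
Moles = 0.533 M × 0.402 L = 0.2143 mol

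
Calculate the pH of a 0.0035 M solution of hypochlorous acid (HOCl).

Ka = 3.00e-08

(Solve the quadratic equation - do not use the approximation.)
pH = 4.99

x² + Ka×x - Ka×C = 0. Using quadratic formula: [H⁺] = 1.0232e-05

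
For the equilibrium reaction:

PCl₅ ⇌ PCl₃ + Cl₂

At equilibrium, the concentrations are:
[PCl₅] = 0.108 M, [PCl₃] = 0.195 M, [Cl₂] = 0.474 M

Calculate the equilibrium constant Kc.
K_c = 0.8558

Kc = ([PCl₃] × [Cl₂]) / ([PCl₅])
   = ((0.195)·(0.474)) / ((0.108))
   = 0.09243 / 0.108 = 0.8558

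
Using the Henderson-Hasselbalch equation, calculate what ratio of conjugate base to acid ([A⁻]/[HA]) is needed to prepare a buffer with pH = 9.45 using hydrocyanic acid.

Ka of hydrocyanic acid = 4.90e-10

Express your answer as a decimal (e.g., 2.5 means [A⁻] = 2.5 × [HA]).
[A⁻]/[HA] = 1.381

pKa = −log(4.90e-10) = 9.3098. pH = pKa + log([A⁻]/[HA]). 9.45 = 9.3098 + log(ratio). log(ratio) = 9.45 − 9.3098 = 0.1402. ratio = 10^(0.1402) = 1.381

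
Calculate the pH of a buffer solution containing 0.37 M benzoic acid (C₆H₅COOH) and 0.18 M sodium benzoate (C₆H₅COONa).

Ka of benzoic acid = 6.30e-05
pH = 3.89

pKa = -log(6.30e-05) = 4.20. pH = pKa + log([A⁻]/[HA]) = 4.20 + log(0.18/0.37)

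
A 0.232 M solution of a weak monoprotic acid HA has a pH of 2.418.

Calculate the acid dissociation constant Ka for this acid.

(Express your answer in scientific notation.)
K_a = 6.39e-05

[H⁺] = 10^(−pH) = 10^(−2.418) = 3.819e-03 M. For HA ⇌ H⁺ + A⁻, Ka = x²/(C − x) = (3.819e-03)²/(0.232 − 3.819e-03) = 6.39e-05.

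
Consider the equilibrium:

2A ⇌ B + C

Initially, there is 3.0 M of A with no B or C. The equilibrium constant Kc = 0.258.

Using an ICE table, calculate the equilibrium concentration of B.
[B] = 0.756 M

ICE: [A] = 3.0 − 2x, [B] = [C] = x.
Kc = x²/(3.0 − 2x)² = 0.258 ⇒ √Kc = x/(3.0 − 2x).
x = √0.258·3.0/(1 + 2√0.258) = 0.50794·3.0/2.0159 = 0.75591.
[B] = x = 0.756 M.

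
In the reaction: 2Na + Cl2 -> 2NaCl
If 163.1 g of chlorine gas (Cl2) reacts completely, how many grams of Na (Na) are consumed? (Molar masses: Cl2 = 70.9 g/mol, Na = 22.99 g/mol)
Moles of Cl2 = 163.1 g ÷ 70.9 g/mol = 2.30042 mol
Mole ratio: 2 mol Na / 1 mol Cl2
Moles of Na = 2.30042 × (2/1) = 4.60085 mol
Mass of Na = 4.60085 mol × 22.99 g/mol = 105.8 g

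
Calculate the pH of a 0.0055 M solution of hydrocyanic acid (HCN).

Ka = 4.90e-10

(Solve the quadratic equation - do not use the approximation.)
pH = 5.78

x² + Ka×x - Ka×C = 0. Using quadratic formula: [H⁺] = 1.6414e-06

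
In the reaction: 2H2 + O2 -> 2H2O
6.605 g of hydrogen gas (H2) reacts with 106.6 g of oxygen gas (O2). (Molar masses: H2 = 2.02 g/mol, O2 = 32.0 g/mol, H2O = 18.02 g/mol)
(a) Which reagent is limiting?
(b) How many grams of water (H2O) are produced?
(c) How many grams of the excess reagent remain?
(a) H2, (b) 58.92 g, (c) 54.28 g

Moles of H2 = 6.605 g ÷ 2.02 g/mol = 3.2698 mol
Moles of O2 = 106.6 g ÷ 32.0 g/mol = 3.33125 mol
Moles ÷ coefficient: H2: 3.2698/2 = 1.635, O2: 3.33125/1 = 3.331
(a) H2 has the smaller value, so H2 is the limiting reagent.
(b) Moles of H2O = 3.2698 mol H2 × (2/2) = 3.2698 mol; mass = 3.2698 mol × 18.02 g/mol = 58.92 g
(c) O2 consumed = 3.2698 × (1/2) = 1.6349 mol; remaining = 3.33125 − 1.6349 = 1.69635 mol; mass = 1.69635 mol × 32.0 g/mol = 54.28 g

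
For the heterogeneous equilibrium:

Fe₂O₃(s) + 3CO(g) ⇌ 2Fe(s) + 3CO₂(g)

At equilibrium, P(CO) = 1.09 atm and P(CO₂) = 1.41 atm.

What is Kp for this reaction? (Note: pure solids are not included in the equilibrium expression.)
K_p = 2.165

Solids (Fe₂O₃, Fe) are excluded.
Kp = P(CO₂)³/P(CO)³ = (1.41)³/(1.09)³ = 2.803/1.295 = 2.165.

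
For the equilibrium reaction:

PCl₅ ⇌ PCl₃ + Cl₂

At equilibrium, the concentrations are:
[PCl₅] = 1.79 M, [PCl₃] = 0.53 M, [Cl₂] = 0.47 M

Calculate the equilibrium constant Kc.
K_c = 0.1392

Kc = ([PCl₃] × [Cl₂]) / ([PCl₅])
   = ((0.53)·(0.47)) / ((1.79))
   = 0.2491 / 1.79 = 0.1392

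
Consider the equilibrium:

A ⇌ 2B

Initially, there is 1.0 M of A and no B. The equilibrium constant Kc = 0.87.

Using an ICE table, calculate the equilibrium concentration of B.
[B] = 0.740 M

ICE: [A] = 1.0 − x, [B] = 2x.
Kc = (2x)²/(1.0 − x) = 0.87 ⇒ 4x² + 0.87x − 0.87 = 0.
x = (−0.87 + √(0.87² + 4·4·0.87))/(2·4) = (−0.87 + √14.677)/8 = 0.37013.
[B] = 2x = 0.740 M.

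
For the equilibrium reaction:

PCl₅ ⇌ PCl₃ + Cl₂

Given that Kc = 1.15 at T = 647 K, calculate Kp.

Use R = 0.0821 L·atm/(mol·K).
K_p = 61.0865

Δn = (moles gaseous products) − (moles gaseous reactants) = 1
T = 647 K; RT = 0.0821 × 647 = 53.1187
Kp = Kc·(RT)^Δn = 1.15 × (53.1187)^1 = 1.15 × 53.1187 = 61.0865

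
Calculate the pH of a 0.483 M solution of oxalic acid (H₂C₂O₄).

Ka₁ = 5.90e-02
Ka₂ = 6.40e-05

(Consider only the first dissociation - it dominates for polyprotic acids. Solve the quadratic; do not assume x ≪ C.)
pH = 0.85

x² + Ka₁·x − Ka₁·C = 0 with Ka₁ = 5.90e-02, C = 0.483.
x = (−Ka₁ + √(Ka₁² + 4·Ka₁·C))/2 = 1.4187e-01 M, so pH = 0.85.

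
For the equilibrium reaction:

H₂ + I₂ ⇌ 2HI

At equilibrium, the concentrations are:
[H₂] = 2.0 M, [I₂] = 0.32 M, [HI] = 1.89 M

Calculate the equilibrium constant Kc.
K_c = 5.5814

Kc = ([HI]^2) / ([H₂] × [I₂])
   = ((1.89)^2) / ((2.0)·(0.32))
   = 3.5721 / 0.64 = 5.5814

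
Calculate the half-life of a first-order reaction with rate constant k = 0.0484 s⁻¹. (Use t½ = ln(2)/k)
14.32 s

t½ = ln(2)/k = 0.6931/0.0484 = 14.32 s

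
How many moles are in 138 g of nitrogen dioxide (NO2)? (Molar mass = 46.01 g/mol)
Moles = 138 g ÷ 46.01 g/mol = 2.999 mol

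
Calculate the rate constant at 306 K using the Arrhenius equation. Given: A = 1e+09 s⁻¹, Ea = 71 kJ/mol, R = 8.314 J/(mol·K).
7.58e-04 s⁻¹

k = A·exp(-Ea/(R·T)) = 1e+09·exp(-71000/(8.314·306)) = 1e+09·exp(-27.9079) = 1e+09·7.5816e-13 = 7.58e-04 s⁻¹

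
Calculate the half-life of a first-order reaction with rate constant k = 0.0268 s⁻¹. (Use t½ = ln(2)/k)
25.86 s

t½ = ln(2)/k = 0.6931/0.0268 = 25.86 s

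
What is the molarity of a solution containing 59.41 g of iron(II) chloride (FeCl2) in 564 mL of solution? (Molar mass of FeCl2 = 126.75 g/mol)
Moles of FeCl2 = 59.41 g ÷ 126.75 g/mol = 0.468718 mol
Volume = 564 mL = 0.564 L
Molarity = 0.468718 mol ÷ 0.564 L = 0.8311 M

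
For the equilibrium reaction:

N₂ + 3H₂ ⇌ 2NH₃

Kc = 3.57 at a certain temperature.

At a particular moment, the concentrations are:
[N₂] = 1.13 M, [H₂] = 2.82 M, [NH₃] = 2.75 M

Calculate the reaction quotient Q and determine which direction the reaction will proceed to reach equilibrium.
Q = 0.298, Q < K, reaction proceeds forward (toward products)

Q = ([NH₃]^2) / ([N₂] × [H₂]^3)
  = ((2.75)^2) / ((1.13)·(2.82)^3) = 7.5625/25.341 = 0.2984
Since Q = 0.2984 < Kc = 3.57, the reaction proceeds forward (toward products) to reach equilibrium.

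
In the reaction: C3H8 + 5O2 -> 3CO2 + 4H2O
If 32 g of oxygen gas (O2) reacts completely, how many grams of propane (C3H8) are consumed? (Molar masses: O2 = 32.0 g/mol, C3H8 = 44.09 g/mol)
Moles of O2 = 32 g ÷ 32.0 g/mol = 1 mol
Mole ratio: 1 mol C3H8 / 5 mol O2
Moles of C3H8 = 1 × (1/5) = 0.2 mol
Mass of C3H8 = 0.2 mol × 44.09 g/mol = 8.818 g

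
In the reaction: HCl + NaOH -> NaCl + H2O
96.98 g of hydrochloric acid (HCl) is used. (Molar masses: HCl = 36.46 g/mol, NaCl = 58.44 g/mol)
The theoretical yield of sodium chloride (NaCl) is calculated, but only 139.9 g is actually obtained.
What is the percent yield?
Moles of HCl = 96.98 g ÷ 36.46 g/mol = 2.6599 mol
Mole ratio: 1 mol NaCl / 1 mol HCl
Moles of NaCl = 2.6599 × (1/1) = 2.6599 mol
Theoretical yield = 2.6599 mol × 58.44 g/mol = 155.44 g
Actual yield = 139.9 g
Percent yield = (139.9 / 155.44) × 100% = 90.0%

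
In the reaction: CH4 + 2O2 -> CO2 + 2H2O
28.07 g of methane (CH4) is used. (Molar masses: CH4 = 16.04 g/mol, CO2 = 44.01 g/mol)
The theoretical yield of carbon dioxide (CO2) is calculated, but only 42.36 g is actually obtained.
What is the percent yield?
Moles of CH4 = 28.07 g ÷ 16.04 g/mol = 1.75 mol
Mole ratio: 1 mol CO2 / 1 mol CH4
Moles of CO2 = 1.75 × (1/1) = 1.75 mol
Theoretical yield = 1.75 mol × 44.01 g/mol = 77.017 g
Actual yield = 42.36 g
Percent yield = (42.36 / 77.017) × 100% = 55.0%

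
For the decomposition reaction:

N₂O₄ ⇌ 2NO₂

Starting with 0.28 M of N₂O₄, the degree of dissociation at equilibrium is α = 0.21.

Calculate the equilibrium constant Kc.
K_c = 0.0625

x = α·[A]₀ = 0.21 × 0.28 = 0.0588 M dissociated.
At eq: [N₂O₄] = 0.28 − 0.0588 = 0.2212 M; [NO₂] = 2x = 0.1176 M.
Kc = [NO₂]²/[N₂O₄] = (0.1176)²/0.2212 = 0.06252.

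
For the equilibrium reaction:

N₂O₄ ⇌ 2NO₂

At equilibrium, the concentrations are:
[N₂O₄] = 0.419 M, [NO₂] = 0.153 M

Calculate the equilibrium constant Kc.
K_c = 0.0559

Kc = ([NO₂]^2) / ([N₂O₄])
   = ((0.153)^2) / ((0.419))
   = 0.023409 / 0.419 = 0.0559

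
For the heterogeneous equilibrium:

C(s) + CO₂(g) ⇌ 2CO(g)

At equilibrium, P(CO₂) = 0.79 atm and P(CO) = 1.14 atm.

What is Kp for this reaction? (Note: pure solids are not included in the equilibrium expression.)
K_p = 1.645

Solid C is excluded.
Kp = P(CO)²/P(CO₂) = (1.14)²/0.79 = 1.3/0.79 = 1.645.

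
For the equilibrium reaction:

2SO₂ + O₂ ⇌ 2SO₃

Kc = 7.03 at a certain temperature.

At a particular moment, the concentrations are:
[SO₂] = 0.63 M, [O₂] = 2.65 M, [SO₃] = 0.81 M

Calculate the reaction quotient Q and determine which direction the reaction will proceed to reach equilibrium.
Q = 0.624, Q < K, reaction proceeds forward (toward products)

Q = ([SO₃]^2) / ([SO₂]^2 × [O₂])
  = ((0.81)^2) / ((0.63)^2·(2.65)) = 0.6561/1.0518 = 0.6238
Since Q = 0.6238 < Kc = 7.03, the reaction proceeds forward (toward products) to reach equilibrium.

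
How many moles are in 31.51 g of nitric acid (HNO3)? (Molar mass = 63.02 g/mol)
Moles = 31.51 g ÷ 63.02 g/mol = 0.5 mol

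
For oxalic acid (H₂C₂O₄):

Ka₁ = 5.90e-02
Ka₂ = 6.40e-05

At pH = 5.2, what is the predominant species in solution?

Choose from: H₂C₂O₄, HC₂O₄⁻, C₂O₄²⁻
C₂O₄²⁻

pKa1 = 1.23, pKa2 = 4.19. Each pKa is the crossover between adjacent species; pH = 5.2 lies in the region where C₂O₄²⁻ predominates.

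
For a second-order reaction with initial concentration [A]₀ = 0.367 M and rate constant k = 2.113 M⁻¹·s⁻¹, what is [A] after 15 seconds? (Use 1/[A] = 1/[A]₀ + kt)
0.0291 M

1/[A] = 1/[A]₀ + k·t = 1/0.367 + (2.113)·(15) = 2.7248 + 31.6950 = 34.4198
[A] = 1/34.4198 = 0.0291 M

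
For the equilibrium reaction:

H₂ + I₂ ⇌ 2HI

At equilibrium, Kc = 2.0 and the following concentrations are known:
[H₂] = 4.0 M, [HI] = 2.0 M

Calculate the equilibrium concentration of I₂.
[I₂] = 0.5000 M

Kc = ([HI]^2) / ([H₂] × [I₂]) = 2.0
[I₂]^1 = (product terms)/(Kc · other reactant terms) = 4 / (2.0 · 4) = 0.5
[I₂] = 0.5000 M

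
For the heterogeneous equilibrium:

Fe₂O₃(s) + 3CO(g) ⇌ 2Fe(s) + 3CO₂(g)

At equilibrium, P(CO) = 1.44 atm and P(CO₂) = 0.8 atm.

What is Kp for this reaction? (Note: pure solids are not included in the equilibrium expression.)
K_p = 0.171

Solids (Fe₂O₃, Fe) are excluded.
Kp = P(CO₂)³/P(CO)³ = (0.8)³/(1.44)³ = 0.512/2.986 = 0.171.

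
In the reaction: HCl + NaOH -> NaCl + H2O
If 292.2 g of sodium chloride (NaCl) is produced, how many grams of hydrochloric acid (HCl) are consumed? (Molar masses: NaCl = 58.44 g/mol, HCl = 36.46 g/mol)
Moles of NaCl = 292.2 g ÷ 58.44 g/mol = 5 mol
Mole ratio: 1 mol HCl / 1 mol NaCl
Moles of HCl = 5 × (1/1) = 5 mol
Mass of HCl = 5 mol × 36.46 g/mol = 182.3 g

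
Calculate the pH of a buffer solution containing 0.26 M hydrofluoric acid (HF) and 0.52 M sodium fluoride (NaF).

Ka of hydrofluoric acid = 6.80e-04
pH = 3.47

pKa = -log(6.80e-04) = 3.17. pH = pKa + log([A⁻]/[HA]) = 3.17 + log(0.52/0.26)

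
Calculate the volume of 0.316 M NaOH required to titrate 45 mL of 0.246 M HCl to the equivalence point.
V_{base} = 35.0 mL

At equivalence: moles acid = moles base.
moles HCl = 0.246 M × 0.045 L = 0.01107 mol
V_NaOH = 0.01107 mol ÷ 0.316 M = 0.03503 L = 35.0 mL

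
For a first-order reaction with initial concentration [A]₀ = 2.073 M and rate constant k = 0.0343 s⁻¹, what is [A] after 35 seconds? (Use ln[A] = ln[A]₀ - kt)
0.6241 M

ln[A] = ln[A]₀ - k·t = ln(2.073) - (0.0343)·(35) = 0.7290 - 1.2005 = -0.4715
[A] = e^(-0.4715) = 0.6241 M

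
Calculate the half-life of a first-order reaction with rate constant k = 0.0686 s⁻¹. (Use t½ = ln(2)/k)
10.10 s

t½ = ln(2)/k = 0.6931/0.0686 = 10.10 s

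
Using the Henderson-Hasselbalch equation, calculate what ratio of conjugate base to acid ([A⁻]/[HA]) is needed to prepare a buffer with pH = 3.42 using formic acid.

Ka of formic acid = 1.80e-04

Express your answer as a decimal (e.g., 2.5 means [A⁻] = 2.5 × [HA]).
[A⁻]/[HA] = 0.473

pKa = −log(1.80e-04) = 3.7447. pH = pKa + log([A⁻]/[HA]). 3.42 = 3.7447 + log(ratio). log(ratio) = 3.42 − 3.7447 = -0.3247. ratio = 10^(-0.3247) = 0.473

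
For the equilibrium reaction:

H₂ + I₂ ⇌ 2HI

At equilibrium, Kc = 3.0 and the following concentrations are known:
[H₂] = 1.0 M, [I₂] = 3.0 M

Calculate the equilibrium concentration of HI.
[HI] = 3.0000 M

Kc = ([HI]^2) / ([H₂] × [I₂]) = 3.0
[HI]^2 = Kc · (reactant terms)/(other product terms) = 3.0 · 3 / 1 = 9
[HI] = (9)^(1/2) = 3.0000 M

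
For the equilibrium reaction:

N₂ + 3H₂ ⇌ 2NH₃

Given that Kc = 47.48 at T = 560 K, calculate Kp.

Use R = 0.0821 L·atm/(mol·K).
K_p = 0.0225

Δn = (moles gaseous products) − (moles gaseous reactants) = -2
T = 560 K; RT = 0.0821 × 560 = 45.976
Kp = Kc·(RT)^Δn = 47.48 × (45.976)^-2 = 47.48 × 0.000473083 = 0.0225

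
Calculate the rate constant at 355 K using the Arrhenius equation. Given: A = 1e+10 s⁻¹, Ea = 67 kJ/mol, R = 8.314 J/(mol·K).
1.38e+00 s⁻¹

k = A·exp(-Ea/(R·T)) = 1e+10·exp(-67000/(8.314·355)) = 1e+10·exp(-22.7006) = 1e+10·1.3844e-10 = 1.38e+00 s⁻¹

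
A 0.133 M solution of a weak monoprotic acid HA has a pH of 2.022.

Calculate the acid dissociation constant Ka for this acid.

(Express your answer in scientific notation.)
K_a = 7.32e-04

[H⁺] = 10^(−pH) = 10^(−2.022) = 9.506e-03 M. For HA ⇌ H⁺ + A⁻, Ka = x²/(C − x) = (9.506e-03)²/(0.133 − 9.506e-03) = 7.32e-04.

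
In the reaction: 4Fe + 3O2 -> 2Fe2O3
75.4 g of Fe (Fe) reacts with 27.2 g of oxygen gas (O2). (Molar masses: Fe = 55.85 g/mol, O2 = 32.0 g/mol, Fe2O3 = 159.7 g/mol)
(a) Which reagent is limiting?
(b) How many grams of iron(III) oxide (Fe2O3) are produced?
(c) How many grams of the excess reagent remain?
(a) O2, (b) 90.5 g, (c) 12.1 g

Moles of Fe = 75.4 g ÷ 55.85 g/mol = 1.35004 mol
Moles of O2 = 27.2 g ÷ 32.0 g/mol = 0.85 mol
Moles ÷ coefficient: Fe: 1.35004/4 = 0.3375, O2: 0.85/3 = 0.2833
(a) O2 has the smaller value, so O2 is the limiting reagent.
(b) Moles of Fe2O3 = 0.85 mol O2 × (2/3) = 0.566667 mol; mass = 0.566667 mol × 159.7 g/mol = 90.5 g
(c) Fe consumed = 0.85 × (4/3) = 1.13333 mol; remaining = 1.35004 − 1.13333 = 0.216711 mol; mass = 0.216711 mol × 55.85 g/mol = 12.1 g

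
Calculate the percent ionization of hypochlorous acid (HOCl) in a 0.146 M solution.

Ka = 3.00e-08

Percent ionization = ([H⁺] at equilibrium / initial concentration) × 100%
Percent ionization = 0.0453%

Let x = [H⁺]. Ka = x²/(C - x) ⇒ x² + (3.00e-08)x - (3.00e-08)(0.146) = 0. x = 6.6167e-05. Percent = (6.6167e-05/0.146) × 100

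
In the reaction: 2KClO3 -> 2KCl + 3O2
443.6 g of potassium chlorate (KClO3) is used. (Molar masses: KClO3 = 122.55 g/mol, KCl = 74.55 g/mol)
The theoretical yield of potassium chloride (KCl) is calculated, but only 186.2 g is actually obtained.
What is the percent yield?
Moles of KClO3 = 443.6 g ÷ 122.55 g/mol = 3.61975 mol
Mole ratio: 2 mol KCl / 2 mol KClO3
Moles of KCl = 3.61975 × (2/2) = 3.61975 mol
Theoretical yield = 3.61975 mol × 74.55 g/mol = 269.85 g
Actual yield = 186.2 g
Percent yield = (186.2 / 269.85) × 100% = 69.0%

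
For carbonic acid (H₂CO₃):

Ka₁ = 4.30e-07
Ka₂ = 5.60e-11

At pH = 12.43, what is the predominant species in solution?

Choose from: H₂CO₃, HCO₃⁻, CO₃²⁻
CO₃²⁻

pKa1 = 6.37, pKa2 = 10.25. Each pKa is the crossover between adjacent species; pH = 12.43 lies in the region where CO₃²⁻ predominates.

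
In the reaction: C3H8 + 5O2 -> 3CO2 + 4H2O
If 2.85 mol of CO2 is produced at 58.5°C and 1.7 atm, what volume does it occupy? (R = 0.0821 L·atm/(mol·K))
T = 58.5°C + 273.15 = 331.65 K
V = nRT/P = (2.85 × 0.0821 × 331.65) / 1.7
V = 45.65 L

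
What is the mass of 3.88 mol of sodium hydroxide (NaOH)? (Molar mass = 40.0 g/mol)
Mass = 3.88 mol × 40.0 g/mol = 155.2 g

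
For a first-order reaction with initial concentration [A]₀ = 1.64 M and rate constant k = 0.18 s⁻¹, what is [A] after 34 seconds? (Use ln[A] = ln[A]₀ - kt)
0.0036 M

ln[A] = ln[A]₀ - k·t = ln(1.64) - (0.18)·(34) = 0.4947 - 6.1200 = -5.6253
[A] = e^(-5.6253) = 0.0036 M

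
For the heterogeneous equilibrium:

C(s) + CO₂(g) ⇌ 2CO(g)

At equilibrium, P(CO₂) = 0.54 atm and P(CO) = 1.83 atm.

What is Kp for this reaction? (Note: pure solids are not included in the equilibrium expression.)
K_p = 6.202

Solid C is excluded.
Kp = P(CO)²/P(CO₂) = (1.83)²/0.54 = 3.349/0.54 = 6.202.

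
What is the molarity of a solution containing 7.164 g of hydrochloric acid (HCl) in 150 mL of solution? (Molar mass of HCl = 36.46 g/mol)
Moles of HCl = 7.164 g ÷ 36.46 g/mol = 0.196489 mol
Volume = 150 mL = 0.15 L
Molarity = 0.196489 mol ÷ 0.15 L = 1.31 M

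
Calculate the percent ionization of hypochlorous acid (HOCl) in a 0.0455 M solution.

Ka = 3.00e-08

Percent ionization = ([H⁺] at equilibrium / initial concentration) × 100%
Percent ionization = 0.0812%

Let x = [H⁺]. Ka = x²/(C - x) ⇒ x² + (3.00e-08)x - (3.00e-08)(0.0455) = 0. x = 3.6931e-05. Percent = (3.6931e-05/0.0455) × 100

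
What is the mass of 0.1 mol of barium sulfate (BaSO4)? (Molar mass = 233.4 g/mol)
Mass = 0.1 mol × 233.4 g/mol = 23.34 g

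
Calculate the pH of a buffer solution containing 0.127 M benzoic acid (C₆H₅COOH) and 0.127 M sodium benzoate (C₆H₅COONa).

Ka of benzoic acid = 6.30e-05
pH = 4.20

pKa = -log(6.30e-05) = 4.20. pH = pKa + log([A⁻]/[HA]) = 4.20 + log(0.127/0.127)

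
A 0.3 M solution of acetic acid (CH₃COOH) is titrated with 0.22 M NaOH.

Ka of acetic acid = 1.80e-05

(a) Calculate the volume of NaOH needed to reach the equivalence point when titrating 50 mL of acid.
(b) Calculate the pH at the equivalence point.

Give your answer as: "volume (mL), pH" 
V = 68.2 mL, pH = 8.92

(a) At equivalence: moles acid = moles base.
moles acid = 0.3 × 0.05 = 0.015 mol; V_NaOH = 0.015/0.22 = 0.06818 L = 68.2 mL.
(b) At equivalence, all acid → conjugate base A⁻ at [A⁻] = 0.015/0.1182 = 0.1269 M.
Kb = Kw/Ka = 1.0e-14/1.80e-05 = 5.556e-10; [OH⁻] = √(Kb·[A⁻]) = 8.397e-06; pOH = 5.08; pH = 14 − pOH = 8.92.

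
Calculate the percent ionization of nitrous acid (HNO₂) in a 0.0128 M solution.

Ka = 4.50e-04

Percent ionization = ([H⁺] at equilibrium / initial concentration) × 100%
Percent ionization = 17.1%

Let x = [H⁺]. Ka = x²/(C - x) ⇒ x² + (4.50e-04)x - (4.50e-04)(0.0128) = 0. x = 2.1855e-03. Percent = (2.1855e-03/0.0128) × 100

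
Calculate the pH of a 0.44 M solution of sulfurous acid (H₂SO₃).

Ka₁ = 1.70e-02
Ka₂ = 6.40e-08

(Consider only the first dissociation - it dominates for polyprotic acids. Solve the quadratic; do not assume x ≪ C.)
pH = 1.11

x² + Ka₁·x − Ka₁·C = 0 with Ka₁ = 1.70e-02, C = 0.44.
x = (−Ka₁ + √(Ka₁² + 4·Ka₁·C))/2 = 7.8404e-02 M, so pH = 1.11.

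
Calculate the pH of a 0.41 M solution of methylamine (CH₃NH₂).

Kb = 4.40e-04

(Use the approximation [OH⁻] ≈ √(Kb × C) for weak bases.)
pH = 12.13

[OH⁻] = √(Kb × C) = √(4.40e-04 × 0.41) = 1.3431e-02. pOH = 1.87, pH = 14 - pOH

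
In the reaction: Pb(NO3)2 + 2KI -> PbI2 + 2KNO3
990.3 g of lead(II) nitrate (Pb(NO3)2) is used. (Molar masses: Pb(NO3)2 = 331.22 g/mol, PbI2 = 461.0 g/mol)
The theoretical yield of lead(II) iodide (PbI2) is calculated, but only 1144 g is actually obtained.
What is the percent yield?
Moles of Pb(NO3)2 = 990.3 g ÷ 331.22 g/mol = 2.98986 mol
Mole ratio: 1 mol PbI2 / 1 mol Pb(NO3)2
Moles of PbI2 = 2.98986 × (1/1) = 2.98986 mol
Theoretical yield = 2.98986 mol × 461.0 g/mol = 1378.3 g
Actual yield = 1144 g
Percent yield = (1144 / 1378.3) × 100% = 83.0%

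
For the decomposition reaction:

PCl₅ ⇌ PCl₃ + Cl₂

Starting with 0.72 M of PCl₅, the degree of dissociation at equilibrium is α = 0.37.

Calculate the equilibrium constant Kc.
K_c = 0.1565

x = α·[A]₀ = 0.37 × 0.72 = 0.2664 M dissociated.
At eq: [PCl₅] = 0.72 − 0.2664 = 0.4536 M; [PCl₃] = [Cl₂] = x = 0.2664 M.
Kc = [PCl₃][Cl₂]/[PCl₅] = (0.2664)²/0.4536 = 0.1565.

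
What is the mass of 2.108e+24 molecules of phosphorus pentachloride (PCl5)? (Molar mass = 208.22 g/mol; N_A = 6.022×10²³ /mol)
Moles = 2.108e+24 ÷ 6.022×10²³ = 3.5005 mol
Mass = 3.5005 mol × 208.22 g/mol = 728.9 g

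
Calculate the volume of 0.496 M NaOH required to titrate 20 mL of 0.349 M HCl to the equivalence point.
V_{base} = 14.1 mL

At equivalence: moles acid = moles base.
moles HCl = 0.349 M × 0.02 L = 0.00698 mol
V_NaOH = 0.00698 mol ÷ 0.496 M = 0.01407 L = 14.1 mL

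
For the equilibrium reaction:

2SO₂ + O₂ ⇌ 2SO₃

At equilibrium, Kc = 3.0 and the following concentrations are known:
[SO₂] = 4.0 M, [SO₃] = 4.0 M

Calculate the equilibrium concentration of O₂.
[O₂] = 0.3333 M

Kc = ([SO₃]^2) / ([SO₂]^2 × [O₂]) = 3.0
[O₂]^1 = (product terms)/(Kc · other reactant terms) = 16 / (3.0 · 16) = 0.33333
[O₂] = 0.3333 M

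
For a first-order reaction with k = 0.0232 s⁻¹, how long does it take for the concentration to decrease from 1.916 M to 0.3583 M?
72.27 s

From ln[A] = ln[A]₀ - k·t: t = ln([A]₀/[A])/k = ln(1.916/0.3583)/0.0232 = ln(5.3475)/0.0232 = 1.6766/0.0232 = 72.27 s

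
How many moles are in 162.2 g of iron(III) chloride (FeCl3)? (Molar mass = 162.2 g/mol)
Moles = 162.2 g ÷ 162.2 g/mol = 1 mol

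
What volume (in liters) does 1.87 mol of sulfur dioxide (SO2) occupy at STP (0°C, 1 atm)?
At STP, 1 mol of gas occupies 22.4 L
Volume = 1.87 mol × 22.4 L/mol = 41.89 L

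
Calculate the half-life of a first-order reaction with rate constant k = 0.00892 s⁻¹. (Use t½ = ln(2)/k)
77.71 s

t½ = ln(2)/k = 0.6931/0.00892 = 77.71 s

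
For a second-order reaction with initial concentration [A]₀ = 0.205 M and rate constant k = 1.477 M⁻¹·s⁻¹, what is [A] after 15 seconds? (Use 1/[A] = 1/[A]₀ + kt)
0.0370 M

1/[A] = 1/[A]₀ + k·t = 1/0.205 + (1.477)·(15) = 4.8780 + 22.1550 = 27.0330
[A] = 1/27.0330 = 0.0370 M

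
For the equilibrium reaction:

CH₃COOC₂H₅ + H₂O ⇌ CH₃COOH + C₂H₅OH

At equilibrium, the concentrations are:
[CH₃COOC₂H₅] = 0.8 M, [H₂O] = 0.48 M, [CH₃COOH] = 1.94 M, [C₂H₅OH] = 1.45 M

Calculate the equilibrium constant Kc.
K_c = 7.3255

Kc = ([CH₃COOH] × [C₂H₅OH]) / ([CH₃COOC₂H₅] × [H₂O])
   = ((1.94)·(1.45)) / ((0.8)·(0.48))
   = 2.813 / 0.384 = 7.3255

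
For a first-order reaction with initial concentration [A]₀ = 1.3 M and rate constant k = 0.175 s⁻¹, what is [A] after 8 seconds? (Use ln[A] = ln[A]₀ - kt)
0.3206 M

ln[A] = ln[A]₀ - k·t = ln(1.3) - (0.175)·(8) = 0.2624 - 1.4000 = -1.1376
[A] = e^(-1.1376) = 0.3206 M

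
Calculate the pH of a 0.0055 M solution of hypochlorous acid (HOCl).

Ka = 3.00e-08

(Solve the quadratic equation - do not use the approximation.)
pH = 4.89

x² + Ka×x - Ka×C = 0. Using quadratic formula: [H⁺] = 1.2830e-05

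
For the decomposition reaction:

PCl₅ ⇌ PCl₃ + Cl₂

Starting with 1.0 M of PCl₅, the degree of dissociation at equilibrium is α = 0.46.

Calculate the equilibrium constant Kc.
K_c = 0.3919

x = α·[A]₀ = 0.46 × 1.0 = 0.46 M dissociated.
At eq: [PCl₅] = 1.0 − 0.46 = 0.54 M; [PCl₃] = [Cl₂] = x = 0.46 M.
Kc = [PCl₃][Cl₂]/[PCl₅] = (0.46)²/0.54 = 0.3919.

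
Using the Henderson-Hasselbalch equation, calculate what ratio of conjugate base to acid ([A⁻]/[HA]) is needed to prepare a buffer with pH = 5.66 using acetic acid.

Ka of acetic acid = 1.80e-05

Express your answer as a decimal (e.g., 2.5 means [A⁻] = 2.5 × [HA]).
[A⁻]/[HA] = 8.228

pKa = −log(1.80e-05) = 4.7447. pH = pKa + log([A⁻]/[HA]). 5.66 = 4.7447 + log(ratio). log(ratio) = 5.66 − 4.7447 = 0.9153. ratio = 10^(0.9153) = 8.228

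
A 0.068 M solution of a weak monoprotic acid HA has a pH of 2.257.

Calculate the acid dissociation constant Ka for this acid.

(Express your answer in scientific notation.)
K_a = 4.90e-04

[H⁺] = 10^(−pH) = 10^(−2.257) = 5.534e-03 M. For HA ⇌ H⁺ + A⁻, Ka = x²/(C − x) = (5.534e-03)²/(0.068 − 5.534e-03) = 4.90e-04.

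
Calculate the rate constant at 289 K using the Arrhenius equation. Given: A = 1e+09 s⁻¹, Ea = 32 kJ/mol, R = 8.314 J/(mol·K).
1.64e+03 s⁻¹

k = A·exp(-Ea/(R·T)) = 1e+09·exp(-32000/(8.314·289)) = 1e+09·exp(-13.3181) = 1e+09·1.6445e-06 = 1.64e+03 s⁻¹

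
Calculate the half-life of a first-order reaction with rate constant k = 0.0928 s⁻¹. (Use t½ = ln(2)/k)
7.47 s

t½ = ln(2)/k = 0.6931/0.0928 = 7.47 s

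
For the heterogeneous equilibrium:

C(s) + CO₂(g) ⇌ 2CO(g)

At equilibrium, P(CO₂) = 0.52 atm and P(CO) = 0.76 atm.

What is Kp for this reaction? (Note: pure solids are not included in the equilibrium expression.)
K_p = 1.111

Solid C is excluded.
Kp = P(CO)²/P(CO₂) = (0.76)²/0.52 = 0.5776/0.52 = 1.111.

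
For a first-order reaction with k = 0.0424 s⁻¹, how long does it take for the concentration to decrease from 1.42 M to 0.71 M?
16.35 s

From ln[A] = ln[A]₀ - k·t: t = ln([A]₀/[A])/k = ln(1.42/0.71)/0.0424 = ln(2.0000)/0.0424 = 0.6931/0.0424 = 16.35 s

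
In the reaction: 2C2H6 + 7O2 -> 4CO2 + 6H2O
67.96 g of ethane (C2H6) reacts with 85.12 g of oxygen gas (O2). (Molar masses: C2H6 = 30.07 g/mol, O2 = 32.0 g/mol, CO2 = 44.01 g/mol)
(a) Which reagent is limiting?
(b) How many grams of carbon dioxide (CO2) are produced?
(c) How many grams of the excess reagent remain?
(a) O2, (b) 66.9 g, (c) 45.11 g

Moles of C2H6 = 67.96 g ÷ 30.07 g/mol = 2.26006 mol
Moles of O2 = 85.12 g ÷ 32.0 g/mol = 2.66 mol
Moles ÷ coefficient: C2H6: 2.26006/2 = 1.13, O2: 2.66/7 = 0.38
(a) O2 has the smaller value, so O2 is the limiting reagent.
(b) Moles of CO2 = 2.66 mol O2 × (4/7) = 1.52 mol; mass = 1.52 mol × 44.01 g/mol = 66.9 g
(c) C2H6 consumed = 2.66 × (2/7) = 0.76 mol; remaining = 2.26006 − 0.76 = 1.50006 mol; mass = 1.50006 mol × 30.07 g/mol = 45.11 g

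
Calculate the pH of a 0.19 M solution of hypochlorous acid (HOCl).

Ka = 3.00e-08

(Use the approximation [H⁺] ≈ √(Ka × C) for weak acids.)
pH = 4.12

[H⁺] = √(Ka × C) = √(3.00e-08 × 0.19) = 7.5498e-05. pH = -log(7.5498e-05)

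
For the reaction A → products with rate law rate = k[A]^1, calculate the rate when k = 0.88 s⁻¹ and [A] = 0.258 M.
0.227 M/s

rate = k·[A]^1 = 0.88·(0.258)^1 = 0.88·0.258 = 0.227 M/s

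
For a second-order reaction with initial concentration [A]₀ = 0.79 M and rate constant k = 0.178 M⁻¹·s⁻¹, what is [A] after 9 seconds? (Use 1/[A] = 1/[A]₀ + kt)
0.3487 M

1/[A] = 1/[A]₀ + k·t = 1/0.79 + (0.178)·(9) = 1.2658 + 1.6020 = 2.8678
[A] = 1/2.8678 = 0.3487 M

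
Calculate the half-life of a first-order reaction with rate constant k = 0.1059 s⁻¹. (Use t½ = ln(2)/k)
6.55 s

t½ = ln(2)/k = 0.6931/0.1059 = 6.55 s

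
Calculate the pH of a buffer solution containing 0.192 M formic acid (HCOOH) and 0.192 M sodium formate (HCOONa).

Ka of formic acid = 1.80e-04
pH = 3.74

pKa = -log(1.80e-04) = 3.74. pH = pKa + log([A⁻]/[HA]) = 3.74 + log(0.192/0.192)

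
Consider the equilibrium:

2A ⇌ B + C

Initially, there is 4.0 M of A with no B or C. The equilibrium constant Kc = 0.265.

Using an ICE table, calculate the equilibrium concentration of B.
[B] = 1.015 M

ICE: [A] = 4.0 − 2x, [B] = [C] = x.
Kc = x²/(4.0 − 2x)² = 0.265 ⇒ √Kc = x/(4.0 − 2x).
x = √0.265·4.0/(1 + 2√0.265) = 0.51478·4.0/2.0296 = 1.0146.
[B] = x = 1.015 M.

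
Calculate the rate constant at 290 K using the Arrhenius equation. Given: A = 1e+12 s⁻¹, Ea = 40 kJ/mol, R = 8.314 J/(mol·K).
6.24e+04 s⁻¹

k = A·exp(-Ea/(R·T)) = 1e+12·exp(-40000/(8.314·290)) = 1e+12·exp(-16.5902) = 1e+12·6.2368e-08 = 6.24e+04 s⁻¹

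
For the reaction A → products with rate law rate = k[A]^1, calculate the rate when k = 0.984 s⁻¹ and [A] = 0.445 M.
0.4379 M/s

rate = k·[A]^1 = 0.984·(0.445)^1 = 0.984·0.445 = 0.4379 M/s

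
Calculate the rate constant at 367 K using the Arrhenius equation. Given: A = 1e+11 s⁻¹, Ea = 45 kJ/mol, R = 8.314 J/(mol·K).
3.94e+04 s⁻¹

k = A·exp(-Ea/(R·T)) = 1e+11·exp(-45000/(8.314·367)) = 1e+11·exp(-14.7481) = 1e+11·3.9353e-07 = 3.94e+04 s⁻¹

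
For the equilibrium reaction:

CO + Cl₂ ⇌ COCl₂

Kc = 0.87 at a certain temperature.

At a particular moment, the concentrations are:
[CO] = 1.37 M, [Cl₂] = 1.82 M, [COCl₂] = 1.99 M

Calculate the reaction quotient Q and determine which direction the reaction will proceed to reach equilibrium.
Q = 0.798, Q < K, reaction proceeds forward (toward products)

Q = ([COCl₂]) / ([CO] × [Cl₂])
  = ((1.99)) / ((1.37)·(1.82)) = 1.99/2.4934 = 0.7981
Since Q = 0.7981 < Kc = 0.87, the reaction proceeds forward (toward products) to reach equilibrium.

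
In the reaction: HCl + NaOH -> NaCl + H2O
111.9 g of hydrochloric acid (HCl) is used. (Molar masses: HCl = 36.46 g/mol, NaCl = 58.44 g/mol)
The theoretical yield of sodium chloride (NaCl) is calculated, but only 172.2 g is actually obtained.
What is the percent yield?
Moles of HCl = 111.9 g ÷ 36.46 g/mol = 3.06912 mol
Mole ratio: 1 mol NaCl / 1 mol HCl
Moles of NaCl = 3.06912 × (1/1) = 3.06912 mol
Theoretical yield = 3.06912 mol × 58.44 g/mol = 179.36 g
Actual yield = 172.2 g
Percent yield = (172.2 / 179.36) × 100% = 96.0%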